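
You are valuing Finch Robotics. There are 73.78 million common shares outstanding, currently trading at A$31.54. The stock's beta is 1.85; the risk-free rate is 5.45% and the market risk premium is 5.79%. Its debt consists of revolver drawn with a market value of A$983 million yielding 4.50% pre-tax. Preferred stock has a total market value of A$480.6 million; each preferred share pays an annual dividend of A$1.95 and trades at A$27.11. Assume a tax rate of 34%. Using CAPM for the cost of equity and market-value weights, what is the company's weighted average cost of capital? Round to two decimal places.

Cost of equity via CAPM: Re = 5.45% + 1.85 × 5.79% = 16.1615%.
Cost of preferred: Rp = 1.95 / 27.11 = 7.1929%.
Market value of equity E = 31.54 × 73.78m = 2327.0212m.
Total capital V = 2327.0212 + 480.6 + 983 = 3790.6212.
Equity: weight = 2327.0212/3790.6212 = 0.6139; cost = 16.1615%.
Preferred: weight = 480.6/3790.6212 = 0.1268; cost = 7.1929%.
Revolver drawn: weight = 983/3790.6212 = 0.2593; after-tax cost = 4.5% × (1 − 34%) = 2.9700%.
WACC = 0.6139 × 16.1615% + 0.1268 × 7.1929% + 0.2593 × 2.9700% = 11.6035%.

11.60%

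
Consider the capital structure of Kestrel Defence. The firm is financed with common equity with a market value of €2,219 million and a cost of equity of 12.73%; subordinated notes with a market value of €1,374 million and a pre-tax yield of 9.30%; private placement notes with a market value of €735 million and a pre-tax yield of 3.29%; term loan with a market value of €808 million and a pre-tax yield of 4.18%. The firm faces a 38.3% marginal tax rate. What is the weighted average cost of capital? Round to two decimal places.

Total capital V = 2219 + 1374 + 735 + 808 = 5136.
Equity: weight = 2219/5136 = 0.4320; cost = 12.73%.
Subordinated notes: weight = 1374/5136 = 0.2675; after-tax cost = 9.3% × (1 − 38.3%) = 5.7381%.
Private placement notes: weight = 735/5136 = 0.1431; after-tax cost = 3.29% × (1 − 38.3%) = 2.0299%.
Term loan: weight = 808/5136 = 0.1573; after-tax cost = 4.18% × (1 − 38.3%) = 2.5791%.
WACC = 0.4320 × 12.7300% + 0.2675 × 5.7381% + 0.1431 × 2.0299% + 0.1573 × 2.5791% = 7.7313%.

7.73%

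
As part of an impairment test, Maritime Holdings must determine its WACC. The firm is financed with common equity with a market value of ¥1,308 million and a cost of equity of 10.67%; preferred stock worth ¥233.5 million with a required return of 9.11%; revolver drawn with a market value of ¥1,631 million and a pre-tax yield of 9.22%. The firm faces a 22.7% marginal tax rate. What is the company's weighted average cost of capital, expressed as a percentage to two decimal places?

8.73%

Total capital V = 1308 + 233.5 + 1631 = 3172.5.
Equity: weight = 1308/3172.5 = 0.4123; cost = 10.67%.
Preferred: weight = 233.5/3172.5 = 0.0736; cost = 9.11%.
Revolver drawn: weight = 1631/3172.5 = 0.5141; after-tax cost = 9.22% × (1 − 22.7%) = 7.1271%.
WACC = 0.4123 × 10.6700% + 0.0736 × 9.1100% + 0.5141 × 7.1271% = 8.7337%.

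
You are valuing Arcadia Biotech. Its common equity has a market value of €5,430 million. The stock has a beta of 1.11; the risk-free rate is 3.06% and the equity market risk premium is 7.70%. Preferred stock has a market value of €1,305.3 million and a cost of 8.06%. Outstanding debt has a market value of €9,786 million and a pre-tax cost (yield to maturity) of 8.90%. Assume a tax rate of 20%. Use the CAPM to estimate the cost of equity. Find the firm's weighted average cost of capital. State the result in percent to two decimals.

8.67%

Cost of equity via CAPM: Re = 3.06% + 1.11 × 7.7% = 11.6070%.
Total capital V = 5430 + 1305.3 + 9786 = 16521.3.
Equity: weight = 5430/16521.3 = 0.3287; cost = 11.607%.
Preferred: weight = 1305.3/16521.3 = 0.0790; cost = 8.06%.
Debt: weight = 9786/16521.3 = 0.5923; after-tax cost = 8.9% × (1 − 20%) = 7.1200%.
WACC = 0.3287 × 11.6070% + 0.0790 × 8.0600% + 0.5923 × 7.1200% = 8.6690%.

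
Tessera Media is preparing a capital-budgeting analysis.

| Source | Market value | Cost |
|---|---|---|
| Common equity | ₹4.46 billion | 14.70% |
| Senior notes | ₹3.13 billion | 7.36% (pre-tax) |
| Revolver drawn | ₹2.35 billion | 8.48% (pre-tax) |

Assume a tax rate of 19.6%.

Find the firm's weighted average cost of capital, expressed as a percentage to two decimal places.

Total capital V = 4.46 + 3.13 + 2.35 = 9.94.
Equity: weight = 4.46/9.94 = 0.4487; cost = 14.7%.
Senior notes: weight = 3.13/9.94 = 0.3149; after-tax cost = 7.36% × (1 − 19.6%) = 5.9174%.
Revolver drawn: weight = 2.35/9.94 = 0.2364; after-tax cost = 8.48% × (1 − 19.6%) = 6.8179%.
WACC = 0.4487 × 14.7000% + 0.3149 × 5.9174% + 0.2364 × 6.8179% = 10.0710%.

10.07%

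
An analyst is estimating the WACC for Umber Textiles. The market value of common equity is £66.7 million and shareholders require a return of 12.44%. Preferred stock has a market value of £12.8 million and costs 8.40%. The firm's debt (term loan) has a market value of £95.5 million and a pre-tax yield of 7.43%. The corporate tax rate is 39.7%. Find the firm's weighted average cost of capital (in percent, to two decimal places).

Total capital V = 66.7 + 12.8 + 95.5 = 175.
Equity: weight = 66.7/175 = 0.3811; cost = 12.44%.
Preferred: weight = 12.8/175 = 0.0731; cost = 8.4%.
Term loan: weight = 95.5/175 = 0.5457; after-tax cost = 7.43% × (1 − 39.7%) = 4.4803%.
WACC = 0.3811 × 12.4400% + 0.0731 × 8.4000% + 0.5457 × 4.4803% = 7.8008%.

7.80%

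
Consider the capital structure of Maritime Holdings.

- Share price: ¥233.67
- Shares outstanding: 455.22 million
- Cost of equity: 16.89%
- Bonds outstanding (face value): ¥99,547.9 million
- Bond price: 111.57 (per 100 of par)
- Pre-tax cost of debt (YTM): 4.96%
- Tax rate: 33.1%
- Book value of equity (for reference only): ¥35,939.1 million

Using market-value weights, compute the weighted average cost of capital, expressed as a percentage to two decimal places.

9.96%

Market value of equity E = 233.67 × 455.22m = 106371.2574m. Market value of debt D = 99547.9m × 111.57/100 = 111065.59203m.
Total capital V = 106371.2574 + 111065.59203 = 217436.84943.
Equity: weight = 106371.2574/217436.84943 = 0.4892; cost = 16.89%.
Bonds outstanding: weight = 111065.59203/217436.84943 = 0.5108; after-tax cost = 4.96% × (1 − 33.1%) = 3.3182%.
WACC = 0.4892 × 16.8900% + 0.5108 × 3.3182% = 9.9576%.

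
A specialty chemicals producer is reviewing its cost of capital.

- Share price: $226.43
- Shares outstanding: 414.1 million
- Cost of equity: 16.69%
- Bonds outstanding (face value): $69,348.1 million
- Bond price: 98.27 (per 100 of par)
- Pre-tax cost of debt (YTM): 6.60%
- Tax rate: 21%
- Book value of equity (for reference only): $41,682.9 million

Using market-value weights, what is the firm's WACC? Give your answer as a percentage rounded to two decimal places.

11.86%

Market value of equity E = 226.43 × 414.1m = 93764.663m. Market value of debt D = 69348.1m × 98.27/100 = 68148.37787m.
Total capital V = 93764.663 + 68148.37787 = 161913.04087.
Equity: weight = 93764.663/161913.04087 = 0.5791; cost = 16.69%.
Bonds outstanding: weight = 68148.37787/161913.04087 = 0.4209; after-tax cost = 6.6% × (1 − 21%) = 5.2140%.
WACC = 0.5791 × 16.6900% + 0.4209 × 5.2140% = 11.8598%.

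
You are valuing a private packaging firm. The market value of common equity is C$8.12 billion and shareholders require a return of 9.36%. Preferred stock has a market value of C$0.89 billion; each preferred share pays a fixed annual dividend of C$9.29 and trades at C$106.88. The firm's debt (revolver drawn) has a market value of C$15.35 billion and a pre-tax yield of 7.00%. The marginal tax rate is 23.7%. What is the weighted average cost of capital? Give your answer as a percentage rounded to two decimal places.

6.80%

Cost of preferred: Rp = 9.29 / 106.88 = 8.6920%.
Total capital V = 8.12 + 0.89 + 15.35 = 24.36.
Equity: weight = 8.12/24.36 = 0.3333; cost = 9.36%.
Preferred: weight = 0.89/24.36 = 0.0365; cost = 8.692%.
Revolver drawn: weight = 15.35/24.36 = 0.6301; after-tax cost = 7% × (1 − 23.7%) = 5.3410%.
WACC = 0.3333 × 9.3600% + 0.0365 × 8.6920% + 0.6301 × 5.3410% = 6.8031%.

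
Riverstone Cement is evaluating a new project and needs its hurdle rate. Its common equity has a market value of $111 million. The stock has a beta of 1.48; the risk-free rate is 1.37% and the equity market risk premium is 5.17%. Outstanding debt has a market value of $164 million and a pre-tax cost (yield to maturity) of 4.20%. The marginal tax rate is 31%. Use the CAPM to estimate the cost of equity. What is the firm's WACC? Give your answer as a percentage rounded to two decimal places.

Cost of equity via CAPM: Re = 1.37% + 1.48 × 5.17% = 9.0216%.
Total capital V = 111 + 164 = 275.
Equity: weight = 111/275 = 0.4036; cost = 9.0216%.
Debt: weight = 164/275 = 0.5964; after-tax cost = 4.2% × (1 − 31%) = 2.8980%.
WACC = 0.4036 × 9.0216% + 0.5964 × 2.8980% = 5.3697%.

5.37%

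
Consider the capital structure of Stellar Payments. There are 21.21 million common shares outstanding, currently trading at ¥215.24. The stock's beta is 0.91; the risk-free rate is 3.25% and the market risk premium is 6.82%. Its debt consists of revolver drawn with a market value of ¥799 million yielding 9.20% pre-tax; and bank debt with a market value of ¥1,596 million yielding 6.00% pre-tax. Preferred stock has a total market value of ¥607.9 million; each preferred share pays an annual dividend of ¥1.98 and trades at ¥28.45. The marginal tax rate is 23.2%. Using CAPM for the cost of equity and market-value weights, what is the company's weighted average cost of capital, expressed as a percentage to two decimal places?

Cost of equity via CAPM: Re = 3.25% + 0.91 × 6.82% = 9.4562%.
Cost of preferred: Rp = 1.98 / 28.45 = 6.9596%.
Market value of equity E = 215.24 × 21.21m = 4565.2404m.
Total capital V = 4565.2404 + 607.9 + 799 + 1596 = 7568.1404.
Equity: weight = 4565.2404/7568.1404 = 0.6032; cost = 9.4562%.
Preferred: weight = 607.9/7568.1404 = 0.0803; cost = 6.9596%.
Revolver drawn: weight = 799/7568.1404 = 0.1056; after-tax cost = 9.2% × (1 − 23.2%) = 7.0656%.
Bank debt: weight = 1596/7568.1404 = 0.2109; after-tax cost = 6% × (1 − 23.2%) = 4.6080%.
WACC = 0.6032 × 9.4562% + 0.0803 × 6.9596% + 0.1056 × 7.0656% + 0.2109 × 4.6080% = 7.9809%.

7.98%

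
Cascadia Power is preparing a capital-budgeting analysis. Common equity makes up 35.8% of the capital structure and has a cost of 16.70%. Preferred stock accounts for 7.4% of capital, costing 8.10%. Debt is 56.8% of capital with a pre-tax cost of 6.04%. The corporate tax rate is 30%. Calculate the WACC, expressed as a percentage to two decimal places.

After-tax cost of debt = 6.04% × (1 − 30%) = 4.2280%.
WACC = 0.358 × 16.7000% + 0.074 × 8.1000% + 0.568 × 4.2280% = 8.9795%.

8.98%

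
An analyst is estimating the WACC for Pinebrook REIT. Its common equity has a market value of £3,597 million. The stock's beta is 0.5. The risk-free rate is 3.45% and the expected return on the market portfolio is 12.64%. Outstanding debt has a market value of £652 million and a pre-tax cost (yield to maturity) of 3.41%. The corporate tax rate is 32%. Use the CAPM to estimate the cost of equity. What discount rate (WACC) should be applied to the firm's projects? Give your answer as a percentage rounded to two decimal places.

7.17%

Market risk premium = 12.64% − 3.45% = 9.19%.
Cost of equity via CAPM: Re = 3.45% + 0.5 × 9.19% = 8.0450%.
Total capital V = 3597 + 652 = 4249.
Equity: weight = 3597/4249 = 0.8466; cost = 8.045%.
Debt: weight = 652/4249 = 0.1534; after-tax cost = 3.41% × (1 − 32%) = 2.3188%.
WACC = 0.8466 × 8.0450% + 0.1534 × 2.3188% = 7.1663%.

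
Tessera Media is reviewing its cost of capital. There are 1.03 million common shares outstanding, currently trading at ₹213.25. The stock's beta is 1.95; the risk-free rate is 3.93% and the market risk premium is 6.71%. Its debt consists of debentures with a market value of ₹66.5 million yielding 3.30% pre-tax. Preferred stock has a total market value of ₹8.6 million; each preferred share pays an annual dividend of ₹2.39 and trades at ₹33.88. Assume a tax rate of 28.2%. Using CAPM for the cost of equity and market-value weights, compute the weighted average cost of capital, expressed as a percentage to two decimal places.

Cost of equity via CAPM: Re = 3.93% + 1.95 × 6.71% = 17.0145%.
Cost of preferred: Rp = 2.39 / 33.88 = 7.0543%.
Market value of equity E = 213.25 × 1.03m = 219.6475m.
Total capital V = 219.6475 + 8.6 + 66.5 = 294.7475.
Equity: weight = 219.6475/294.7475 = 0.7452; cost = 17.0145%.
Preferred: weight = 8.6/294.7475 = 0.0292; cost = 7.0543%.
Debentures: weight = 66.5/294.7475 = 0.2256; after-tax cost = 3.3% × (1 − 28.2%) = 2.3694%.
WACC = 0.7452 × 17.0145% + 0.0292 × 7.0543% + 0.2256 × 2.3694% = 13.4197%.

13.42%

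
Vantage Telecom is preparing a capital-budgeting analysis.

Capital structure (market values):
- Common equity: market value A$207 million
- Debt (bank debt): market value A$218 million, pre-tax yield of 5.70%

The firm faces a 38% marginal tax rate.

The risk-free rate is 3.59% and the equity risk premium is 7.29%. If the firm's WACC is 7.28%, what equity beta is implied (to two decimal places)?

1.05

Total capital V = 207 + 218 = 425.
Equity weight = 207/425 = 0.4871.
Bank debt weight = 218/425 = 0.5129.
Debt contribution = 0.5129 × 5.7% × (1 − 38%) = 1.8127%.
Required equity contribution = 7.28% − 1.8127% = 5.4673%  ⇒  Re = 11.2251%.
CAPM: 11.2251% = 3.59% + β × 7.29%  ⇒  β = 1.0473.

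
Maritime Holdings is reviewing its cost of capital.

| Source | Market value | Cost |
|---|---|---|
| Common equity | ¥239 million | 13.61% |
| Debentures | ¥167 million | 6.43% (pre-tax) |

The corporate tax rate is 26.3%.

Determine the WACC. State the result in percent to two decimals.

Total capital V = 239 + 167 = 406.
Equity: weight = 239/406 = 0.5887; cost = 13.61%.
Debentures: weight = 167/406 = 0.4113; after-tax cost = 6.43% × (1 − 26.3%) = 4.7389%.
WACC = 0.5887 × 13.6100% + 0.4113 × 4.7389% = 9.9611%.

9.96%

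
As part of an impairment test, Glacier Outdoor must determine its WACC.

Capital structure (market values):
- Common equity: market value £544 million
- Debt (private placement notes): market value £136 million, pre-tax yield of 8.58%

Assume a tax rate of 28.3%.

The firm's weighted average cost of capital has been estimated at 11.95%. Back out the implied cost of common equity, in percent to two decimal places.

Total capital V = 544 + 136 = 680.
Equity weight = 544/680 = 0.8000.
Private placement notes weight = 136/680 = 0.2000.
Debt contribution = 0.2000 × 8.58% × (1 − 28.3%) = 1.2304%.
Required equity contribution = 11.95% − 1.2304% = 10.7196%.
Re = 10.7196% / 0.8000 = 13.3995%.

13.40%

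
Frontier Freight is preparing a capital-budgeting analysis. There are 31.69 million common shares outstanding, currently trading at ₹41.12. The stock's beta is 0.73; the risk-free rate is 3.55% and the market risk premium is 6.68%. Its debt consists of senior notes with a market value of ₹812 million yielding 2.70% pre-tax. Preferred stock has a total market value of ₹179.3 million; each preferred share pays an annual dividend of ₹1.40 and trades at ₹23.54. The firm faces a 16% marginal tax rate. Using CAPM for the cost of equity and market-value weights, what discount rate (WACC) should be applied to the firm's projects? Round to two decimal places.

6.05%

Cost of equity via CAPM: Re = 3.55% + 0.73 × 6.68% = 8.4264%.
Cost of preferred: Rp = 1.4 / 23.54 = 5.9473%.
Market value of equity E = 41.12 × 31.69m = 1303.0928m.
Total capital V = 1303.0928 + 179.3 + 812 = 2294.3928.
Equity: weight = 1303.0928/2294.3928 = 0.5679; cost = 8.4264%.
Preferred: weight = 179.3/2294.3928 = 0.0781; cost = 5.9473%.
Senior notes: weight = 812/2294.3928 = 0.3539; after-tax cost = 2.7% × (1 − 16%) = 2.2680%.
WACC = 0.5679 × 8.4264% + 0.0781 × 5.9473% + 0.3539 × 2.2680% = 6.0532%.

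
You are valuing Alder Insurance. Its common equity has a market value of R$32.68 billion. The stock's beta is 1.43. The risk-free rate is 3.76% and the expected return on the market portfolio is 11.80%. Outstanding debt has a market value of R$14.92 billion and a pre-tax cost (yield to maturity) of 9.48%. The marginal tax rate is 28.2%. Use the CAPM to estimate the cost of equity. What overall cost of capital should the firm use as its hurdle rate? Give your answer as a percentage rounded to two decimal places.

12.61%

Market risk premium = 11.8% − 3.76% = 8.04%.
Cost of equity via CAPM: Re = 3.76% + 1.43 × 8.04% = 15.2572%.
Total capital V = 32.68 + 14.92 = 47.6.
Equity: weight = 32.68/47.6 = 0.6866; cost = 15.2572%.
Debt: weight = 14.92/47.6 = 0.3134; after-tax cost = 9.48% × (1 − 28.2%) = 6.8066%.
WACC = 0.6866 × 15.2572% + 0.3134 × 6.8066% = 12.6084%.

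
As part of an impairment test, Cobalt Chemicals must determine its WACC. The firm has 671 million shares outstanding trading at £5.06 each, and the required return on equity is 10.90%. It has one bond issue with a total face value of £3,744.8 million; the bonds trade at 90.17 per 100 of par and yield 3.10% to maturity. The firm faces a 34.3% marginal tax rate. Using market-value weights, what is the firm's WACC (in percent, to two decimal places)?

Market value of equity E = 5.06 × 671m = 3395.26m. Market value of debt D = 3744.8m × 90.17/100 = 3376.68616m.
Total capital V = 3395.26 + 3376.68616 = 6771.94616.
Equity: weight = 3395.26/6771.94616 = 0.5014; cost = 10.9%.
Bonds outstanding: weight = 3376.68616/6771.94616 = 0.4986; after-tax cost = 3.1% × (1 − 34.3%) = 2.0367%.
WACC = 0.5014 × 10.9000% + 0.4986 × 2.0367% = 6.4805%.

6.48%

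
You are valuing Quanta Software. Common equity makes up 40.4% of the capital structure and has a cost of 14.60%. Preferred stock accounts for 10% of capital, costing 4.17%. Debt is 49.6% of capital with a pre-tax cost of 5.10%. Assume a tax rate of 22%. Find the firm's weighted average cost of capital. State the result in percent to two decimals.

8.29%

After-tax cost of debt = 5.1% × (1 − 22%) = 3.9780%.
WACC = 0.404 × 14.6000% + 0.100 × 4.1700% + 0.496 × 3.9780% = 8.2885%.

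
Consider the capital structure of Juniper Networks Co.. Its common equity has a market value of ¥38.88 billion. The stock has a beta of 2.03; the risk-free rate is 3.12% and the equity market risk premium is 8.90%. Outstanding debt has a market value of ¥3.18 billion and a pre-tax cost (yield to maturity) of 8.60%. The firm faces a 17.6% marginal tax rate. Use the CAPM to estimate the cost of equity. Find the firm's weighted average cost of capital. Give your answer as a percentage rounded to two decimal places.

Cost of equity via CAPM: Re = 3.12% + 2.03 × 8.9% = 21.1870%.
Total capital V = 38.88 + 3.18 = 42.06.
Equity: weight = 38.88/42.06 = 0.9244; cost = 21.187%.
Debt: weight = 3.18/42.06 = 0.0756; after-tax cost = 8.6% × (1 − 17.6%) = 7.0864%.
WACC = 0.9244 × 21.1870% + 0.0756 × 7.0864% = 20.1209%.

20.12%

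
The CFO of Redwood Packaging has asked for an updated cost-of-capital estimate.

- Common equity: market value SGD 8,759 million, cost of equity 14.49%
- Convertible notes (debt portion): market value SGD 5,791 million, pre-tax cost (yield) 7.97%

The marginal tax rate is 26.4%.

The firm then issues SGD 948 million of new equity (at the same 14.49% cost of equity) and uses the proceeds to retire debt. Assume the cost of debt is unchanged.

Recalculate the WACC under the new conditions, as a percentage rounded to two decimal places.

After the change:
Total capital V = 9707 + 4843 = 14550.
Equity: weight = 9707/14550 = 0.6671; cost = 14.49%.
Convertible notes (debt portion): weight = 4843/14550 = 0.3329; after-tax cost = 7.97% × (1 − 26.4%) = 5.8659%.
WACC = 0.6671 × 14.4900% + 0.3329 × 5.8659% = 11.6195%.

11.62%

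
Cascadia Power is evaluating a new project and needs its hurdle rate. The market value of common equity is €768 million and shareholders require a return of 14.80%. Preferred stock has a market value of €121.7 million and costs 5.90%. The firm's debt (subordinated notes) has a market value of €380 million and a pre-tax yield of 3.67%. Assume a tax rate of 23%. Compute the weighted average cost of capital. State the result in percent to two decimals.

Total capital V = 768 + 121.7 + 380 = 1269.7.
Equity: weight = 768/1269.7 = 0.6049; cost = 14.8%.
Preferred: weight = 121.7/1269.7 = 0.0958; cost = 5.9%.
Subordinated notes: weight = 380/1269.7 = 0.2993; after-tax cost = 3.67% × (1 − 23%) = 2.8259%.
WACC = 0.6049 × 14.8000% + 0.0958 × 5.9000% + 0.2993 × 2.8259% = 10.3633%.

10.36%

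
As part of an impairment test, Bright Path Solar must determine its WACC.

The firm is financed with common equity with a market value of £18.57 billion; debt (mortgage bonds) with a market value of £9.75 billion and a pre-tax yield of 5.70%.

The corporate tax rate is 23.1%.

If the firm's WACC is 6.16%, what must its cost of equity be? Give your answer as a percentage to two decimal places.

Total capital V = 18.57 + 9.75 = 28.32.
Equity weight = 18.57/28.32 = 0.6557.
Mortgage bonds weight = 9.75/28.32 = 0.3443.
Debt contribution = 0.3443 × 5.7% × (1 − 23.1%) = 1.5091%.
Required equity contribution = 6.16% − 1.5091% = 4.6509%.
Re = 4.6509% / 0.6557 = 7.0928%.

7.09%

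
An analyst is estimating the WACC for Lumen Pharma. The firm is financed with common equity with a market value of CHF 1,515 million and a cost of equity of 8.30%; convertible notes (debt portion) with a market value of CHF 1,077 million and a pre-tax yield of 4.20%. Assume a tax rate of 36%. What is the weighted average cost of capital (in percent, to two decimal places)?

5.97%

Total capital V = 1515 + 1077 = 2592.
Equity: weight = 1515/2592 = 0.5845; cost = 8.3%.
Convertible notes (debt portion): weight = 1077/2592 = 0.4155; after-tax cost = 4.2% × (1 − 36%) = 2.6880%.
WACC = 0.5845 × 8.3000% + 0.4155 × 2.6880% = 5.9682%.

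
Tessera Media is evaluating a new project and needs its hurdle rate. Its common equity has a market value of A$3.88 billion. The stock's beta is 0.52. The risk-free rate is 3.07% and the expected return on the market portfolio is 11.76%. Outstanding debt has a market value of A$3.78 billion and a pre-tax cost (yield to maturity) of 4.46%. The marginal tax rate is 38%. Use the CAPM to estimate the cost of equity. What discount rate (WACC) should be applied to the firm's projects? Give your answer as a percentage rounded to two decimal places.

Market risk premium = 11.76% − 3.07% = 8.69%.
Cost of equity via CAPM: Re = 3.07% + 0.52 × 8.69% = 7.5888%.
Total capital V = 3.88 + 3.78 = 7.66.
Equity: weight = 3.88/7.66 = 0.5065; cost = 7.5888%.
Debt: weight = 3.78/7.66 = 0.4935; after-tax cost = 4.46% × (1 − 38%) = 2.7652%.
WACC = 0.5065 × 7.5888% + 0.4935 × 2.7652% = 5.2085%.

5.21%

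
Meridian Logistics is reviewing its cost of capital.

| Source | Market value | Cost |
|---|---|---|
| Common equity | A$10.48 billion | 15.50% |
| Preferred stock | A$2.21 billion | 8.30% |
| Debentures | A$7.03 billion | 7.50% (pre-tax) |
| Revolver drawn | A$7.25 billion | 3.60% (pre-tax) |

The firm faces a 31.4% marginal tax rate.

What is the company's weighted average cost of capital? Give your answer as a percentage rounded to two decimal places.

8.71%

Total capital V = 10.48 + 2.21 + 7.03 + 7.25 = 26.97.
Equity: weight = 10.48/26.97 = 0.3886; cost = 15.5%.
Preferred: weight = 2.21/26.97 = 0.0819; cost = 8.3%.
Debentures: weight = 7.03/26.97 = 0.2607; after-tax cost = 7.5% × (1 − 31.4%) = 5.1450%.
Revolver drawn: weight = 7.25/26.97 = 0.2688; after-tax cost = 3.6% × (1 − 31.4%) = 2.4696%.
WACC = 0.3886 × 15.5000% + 0.0819 × 8.3000% + 0.2607 × 5.1450% + 0.2688 × 2.4696% = 8.7081%.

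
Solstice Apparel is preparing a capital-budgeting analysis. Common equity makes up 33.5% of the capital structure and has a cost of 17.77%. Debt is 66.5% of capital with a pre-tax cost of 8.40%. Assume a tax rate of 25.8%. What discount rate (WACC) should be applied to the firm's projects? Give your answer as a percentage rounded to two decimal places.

After-tax cost of debt = 8.4% × (1 − 25.8%) = 6.2328%.
WACC = 0.335 × 17.7700% + 0.665 × 6.2328% = 10.0978%.

10.10%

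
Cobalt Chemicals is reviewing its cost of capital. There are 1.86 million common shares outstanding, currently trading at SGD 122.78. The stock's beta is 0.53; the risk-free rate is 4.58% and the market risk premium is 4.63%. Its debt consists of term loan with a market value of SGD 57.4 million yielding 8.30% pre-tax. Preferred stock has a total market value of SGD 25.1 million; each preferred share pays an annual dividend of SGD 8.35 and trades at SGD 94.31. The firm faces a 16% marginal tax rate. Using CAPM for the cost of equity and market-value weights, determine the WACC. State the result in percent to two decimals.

Cost of equity via CAPM: Re = 4.58% + 0.53 × 4.63% = 7.0339%.
Cost of preferred: Rp = 8.35 / 94.31 = 8.8538%.
Market value of equity E = 122.78 × 1.86m = 228.3708m.
Total capital V = 228.3708 + 25.1 + 57.4 = 310.8708.
Equity: weight = 228.3708/310.8708 = 0.7346; cost = 7.0339%.
Preferred: weight = 25.1/310.8708 = 0.0807; cost = 8.8538%.
Term loan: weight = 57.4/310.8708 = 0.1846; after-tax cost = 8.3% × (1 − 16%) = 6.9720%.
WACC = 0.7346 × 7.0339% + 0.0807 × 8.8538% + 0.1846 × 6.9720% = 7.1694%.

7.17%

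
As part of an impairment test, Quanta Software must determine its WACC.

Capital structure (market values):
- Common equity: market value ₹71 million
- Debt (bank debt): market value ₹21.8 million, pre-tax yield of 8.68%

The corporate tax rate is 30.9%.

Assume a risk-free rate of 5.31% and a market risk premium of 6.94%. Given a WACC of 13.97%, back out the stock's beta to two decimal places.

1.60

Total capital V = 71 + 21.8 = 92.8.
Equity weight = 71/92.8 = 0.7651.
Bank debt weight = 21.8/92.8 = 0.2349.
Debt contribution = 0.2349 × 8.68% × (1 − 30.9%) = 1.4090%.
Required equity contribution = 13.97% − 1.4090% = 12.5610%  ⇒  Re = 16.4178%.
CAPM: 16.4178% = 5.31% + β × 6.94%  ⇒  β = 1.6005.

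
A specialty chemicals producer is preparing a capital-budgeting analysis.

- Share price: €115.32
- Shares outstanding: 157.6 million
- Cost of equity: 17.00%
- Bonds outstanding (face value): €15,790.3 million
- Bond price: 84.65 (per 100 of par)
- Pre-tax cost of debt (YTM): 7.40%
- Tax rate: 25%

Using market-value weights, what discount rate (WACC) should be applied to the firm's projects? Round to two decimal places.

Market value of equity E = 115.32 × 157.6m = 18174.432m. Market value of debt D = 15790.3m × 84.65/100 = 13366.48895m.
Total capital V = 18174.432 + 13366.48895 = 31540.92095.
Equity: weight = 18174.432/31540.92095 = 0.5762; cost = 17%.
Bonds outstanding: weight = 13366.48895/31540.92095 = 0.4238; after-tax cost = 7.4% × (1 − 25%) = 5.5500%.
WACC = 0.5762 × 17.0000% + 0.4238 × 5.5500% = 12.1477%.

12.15%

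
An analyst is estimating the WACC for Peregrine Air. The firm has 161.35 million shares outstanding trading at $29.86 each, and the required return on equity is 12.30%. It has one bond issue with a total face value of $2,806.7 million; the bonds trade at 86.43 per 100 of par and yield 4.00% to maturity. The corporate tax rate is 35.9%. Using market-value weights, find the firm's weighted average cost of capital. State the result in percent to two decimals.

Market value of equity E = 29.86 × 161.35m = 4817.911m. Market value of debt D = 2806.7m × 86.43/100 = 2425.83081m.
Total capital V = 4817.911 + 2425.83081 = 7243.74181.
Equity: weight = 4817.911/7243.74181 = 0.6651; cost = 12.3%.
Bonds outstanding: weight = 2425.83081/7243.74181 = 0.3349; after-tax cost = 4% × (1 − 35.9%) = 2.5640%.
WACC = 0.6651 × 12.3000% + 0.3349 × 2.5640% = 9.0395%.

9.04%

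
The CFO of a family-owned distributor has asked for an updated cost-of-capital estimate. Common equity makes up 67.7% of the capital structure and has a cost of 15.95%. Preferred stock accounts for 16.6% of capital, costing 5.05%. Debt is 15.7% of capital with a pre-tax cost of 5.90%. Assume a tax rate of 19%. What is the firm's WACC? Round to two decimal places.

After-tax cost of debt = 5.9% × (1 − 19%) = 4.7790%.
WACC = 0.677 × 15.9500% + 0.166 × 5.0500% + 0.157 × 4.7790% = 12.3868%.

12.39%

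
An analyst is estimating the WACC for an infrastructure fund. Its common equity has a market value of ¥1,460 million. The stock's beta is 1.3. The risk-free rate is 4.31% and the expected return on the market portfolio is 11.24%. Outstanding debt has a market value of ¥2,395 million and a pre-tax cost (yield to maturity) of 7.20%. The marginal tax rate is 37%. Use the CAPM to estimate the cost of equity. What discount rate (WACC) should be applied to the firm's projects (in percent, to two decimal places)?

7.86%

Market risk premium = 11.24% − 4.31% = 6.93%.
Cost of equity via CAPM: Re = 4.31% + 1.3 × 6.93% = 13.3190%.
Total capital V = 1460 + 2395 = 3855.
Equity: weight = 1460/3855 = 0.3787; cost = 13.319%.
Debt: weight = 2395/3855 = 0.6213; after-tax cost = 7.2% × (1 − 37%) = 4.5360%.
WACC = 0.3787 × 13.3190% + 0.6213 × 4.5360% = 7.8624%.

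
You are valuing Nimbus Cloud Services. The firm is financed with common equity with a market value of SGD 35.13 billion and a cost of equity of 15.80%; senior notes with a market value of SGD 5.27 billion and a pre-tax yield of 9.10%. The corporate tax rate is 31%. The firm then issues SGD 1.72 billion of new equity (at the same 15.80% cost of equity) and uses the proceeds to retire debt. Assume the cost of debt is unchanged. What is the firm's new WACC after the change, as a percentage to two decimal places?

14.96%

After the change:
Total capital V = 36.85 + 3.55 = 40.4.
Equity: weight = 36.85/40.4 = 0.9121; cost = 15.8%.
Senior notes: weight = 3.55/40.4 = 0.0879; after-tax cost = 9.1% × (1 − 31%) = 6.2790%.
WACC = 0.9121 × 15.8000% + 0.0879 × 6.2790% = 14.9634%.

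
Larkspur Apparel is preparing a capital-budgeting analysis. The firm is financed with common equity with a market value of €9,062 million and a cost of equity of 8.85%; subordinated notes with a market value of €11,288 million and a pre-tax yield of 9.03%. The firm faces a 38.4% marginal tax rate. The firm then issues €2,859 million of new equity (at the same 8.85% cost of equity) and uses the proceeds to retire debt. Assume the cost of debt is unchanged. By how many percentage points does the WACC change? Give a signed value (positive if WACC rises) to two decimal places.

+0.46 pp

Current WACC:
Total capital V = 9062 + 11288 = 20350.
Equity: weight = 9062/20350 = 0.4453; cost = 8.85%.
Subordinated notes: weight = 11288/20350 = 0.5547; after-tax cost = 9.03% × (1 − 38.4%) = 5.5625%.
WACC = 0.4453 × 8.8500% + 0.5547 × 5.5625% = 7.0264%.
After the change:
Total capital V = 11921 + 8429 = 20350.
Equity: weight = 11921/20350 = 0.5858; cost = 8.85%.
Subordinated notes: weight = 8429/20350 = 0.4142; after-tax cost = 9.03% × (1 − 38.4%) = 5.5625%.
WACC = 0.5858 × 8.8500% + 0.4142 × 5.5625% = 7.4883%.
Change in WACC = 7.4883% − 7.0264% = 0.4619 pp.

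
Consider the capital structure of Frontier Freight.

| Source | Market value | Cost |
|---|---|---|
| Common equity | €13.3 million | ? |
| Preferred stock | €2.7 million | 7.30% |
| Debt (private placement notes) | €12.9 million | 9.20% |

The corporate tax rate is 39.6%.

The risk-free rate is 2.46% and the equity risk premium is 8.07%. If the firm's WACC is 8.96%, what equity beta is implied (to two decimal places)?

1.26

Total capital V = 13.3 + 2.7 + 12.9 = 28.9.
Equity weight = 13.3/28.9 = 0.4602.
Preferred weight = 2.7/28.9 = 0.0934.
Private placement notes weight = 12.9/28.9 = 0.4464.
Debt contribution = 0.4464 × 9.2% × (1 − 39.6%) = 2.4804%.
Preferred contribution = 0.0934 × 7.3% = 0.6820%.
Required equity contribution = 8.96% − 3.1624% = 5.7976%  ⇒  Re = 12.5978%.
CAPM: 12.5978% = 2.46% + β × 8.07%  ⇒  β = 1.2562.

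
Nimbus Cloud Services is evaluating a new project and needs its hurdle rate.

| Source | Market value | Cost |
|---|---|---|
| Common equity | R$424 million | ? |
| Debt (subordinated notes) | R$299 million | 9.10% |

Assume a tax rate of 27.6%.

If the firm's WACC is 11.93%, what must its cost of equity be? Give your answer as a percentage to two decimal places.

Total capital V = 424 + 299 = 723.
Equity weight = 424/723 = 0.5864.
Subordinated notes weight = 299/723 = 0.4136.
Debt contribution = 0.4136 × 9.1% × (1 − 27.6%) = 2.7247%.
Required equity contribution = 11.93% − 2.7247% = 9.2053%.
Re = 9.2053% / 0.5864 = 15.6968%.

15.70%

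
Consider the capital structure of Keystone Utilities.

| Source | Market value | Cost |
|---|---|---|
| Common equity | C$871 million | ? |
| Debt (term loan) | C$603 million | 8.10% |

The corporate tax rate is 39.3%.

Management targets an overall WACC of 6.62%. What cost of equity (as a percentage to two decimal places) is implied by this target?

7.80%

Total capital V = 871 + 603 = 1474.
Equity weight = 871/1474 = 0.5909.
Term loan weight = 603/1474 = 0.4091.
Debt contribution = 0.4091 × 8.1% × (1 − 39.3%) = 2.0114%.
Required equity contribution = 6.62% − 2.0114% = 4.6086%.
Re = 4.6086% / 0.5909 = 7.7992%.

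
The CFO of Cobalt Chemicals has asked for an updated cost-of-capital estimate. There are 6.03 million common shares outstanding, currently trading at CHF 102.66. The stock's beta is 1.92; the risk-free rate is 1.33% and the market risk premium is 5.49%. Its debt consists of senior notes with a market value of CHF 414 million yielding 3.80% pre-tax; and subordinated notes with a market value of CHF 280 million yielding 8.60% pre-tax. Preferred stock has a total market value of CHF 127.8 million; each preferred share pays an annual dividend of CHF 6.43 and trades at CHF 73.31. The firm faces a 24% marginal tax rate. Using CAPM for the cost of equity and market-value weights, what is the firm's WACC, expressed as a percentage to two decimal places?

7.98%

Cost of equity via CAPM: Re = 1.33% + 1.92 × 5.49% = 11.8708%.
Cost of preferred: Rp = 6.43 / 73.31 = 8.7710%.
Market value of equity E = 102.66 × 6.03m = 619.0398m.
Total capital V = 619.0398 + 127.8 + 414 + 280 = 1440.8398.
Equity: weight = 619.0398/1440.8398 = 0.4296; cost = 11.8708%.
Preferred: weight = 127.8/1440.8398 = 0.0887; cost = 8.771%.
Senior notes: weight = 414/1440.8398 = 0.2873; after-tax cost = 3.8% × (1 − 24%) = 2.8880%.
Subordinated notes: weight = 280/1440.8398 = 0.1943; after-tax cost = 8.6% × (1 − 24%) = 6.5360%.
WACC = 0.4296 × 11.8708% + 0.0887 × 8.7710% + 0.2873 × 2.8880% + 0.1943 × 6.5360% = 7.9781%.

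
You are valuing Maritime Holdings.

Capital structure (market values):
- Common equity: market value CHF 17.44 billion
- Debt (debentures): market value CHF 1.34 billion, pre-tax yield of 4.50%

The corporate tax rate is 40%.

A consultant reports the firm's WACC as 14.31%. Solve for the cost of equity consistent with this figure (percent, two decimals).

Total capital V = 17.44 + 1.34 = 18.78.
Equity weight = 17.44/18.78 = 0.9286.
Debentures weight = 1.34/18.78 = 0.0714.
Debt contribution = 0.0714 × 4.5% × (1 − 40%) = 0.1927%.
Required equity contribution = 14.31% − 0.1927% = 14.1173%.
Re = 14.1173% / 0.9286 = 15.2021%.

15.20%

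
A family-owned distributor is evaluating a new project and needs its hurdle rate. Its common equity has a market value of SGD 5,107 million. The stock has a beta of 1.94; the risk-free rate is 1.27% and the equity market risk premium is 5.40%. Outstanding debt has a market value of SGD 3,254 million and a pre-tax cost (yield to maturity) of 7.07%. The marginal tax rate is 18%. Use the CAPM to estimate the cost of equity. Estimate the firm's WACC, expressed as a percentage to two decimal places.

9.43%

Cost of equity via CAPM: Re = 1.27% + 1.94 × 5.4% = 11.7460%.
Total capital V = 5107 + 3254 = 8361.
Equity: weight = 5107/8361 = 0.6108; cost = 11.746%.
Debt: weight = 3254/8361 = 0.3892; after-tax cost = 7.07% × (1 − 18%) = 5.7974%.
WACC = 0.6108 × 11.7460% + 0.3892 × 5.7974% = 9.4309%.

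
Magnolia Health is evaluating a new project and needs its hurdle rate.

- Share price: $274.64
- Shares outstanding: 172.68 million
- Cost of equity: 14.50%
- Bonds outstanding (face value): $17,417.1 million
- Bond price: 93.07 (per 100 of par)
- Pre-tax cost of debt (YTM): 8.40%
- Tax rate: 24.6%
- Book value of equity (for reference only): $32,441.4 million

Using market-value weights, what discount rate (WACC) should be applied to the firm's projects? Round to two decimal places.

12.42%

Market value of equity E = 274.64 × 172.68m = 47424.8352m. Market value of debt D = 17417.1m × 93.07/100 = 16210.09497m.
Total capital V = 47424.8352 + 16210.09497 = 63634.93017.
Equity: weight = 47424.8352/63634.93017 = 0.7453; cost = 14.5%.
Bonds outstanding: weight = 16210.09497/63634.93017 = 0.2547; after-tax cost = 8.4% × (1 − 24.6%) = 6.3336%.
WACC = 0.7453 × 14.5000% + 0.2547 × 6.3336% = 12.4197%.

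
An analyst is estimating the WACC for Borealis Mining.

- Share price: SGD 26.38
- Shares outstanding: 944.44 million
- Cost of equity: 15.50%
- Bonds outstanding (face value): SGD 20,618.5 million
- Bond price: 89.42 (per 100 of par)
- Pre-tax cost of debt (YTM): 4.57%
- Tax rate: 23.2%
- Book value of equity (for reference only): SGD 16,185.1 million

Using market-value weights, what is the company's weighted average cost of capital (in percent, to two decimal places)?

Market value of equity E = 26.38 × 944.44m = 24914.3272m. Market value of debt D = 20618.5m × 89.42/100 = 18437.0627m.
Total capital V = 24914.3272 + 18437.0627 = 43351.3899.
Equity: weight = 24914.3272/43351.3899 = 0.5747; cost = 15.5%.
Bonds outstanding: weight = 18437.0627/43351.3899 = 0.4253; after-tax cost = 4.57% × (1 − 23.2%) = 3.5098%.
WACC = 0.5747 × 15.5000% + 0.4253 × 3.5098% = 10.4006%.

10.40%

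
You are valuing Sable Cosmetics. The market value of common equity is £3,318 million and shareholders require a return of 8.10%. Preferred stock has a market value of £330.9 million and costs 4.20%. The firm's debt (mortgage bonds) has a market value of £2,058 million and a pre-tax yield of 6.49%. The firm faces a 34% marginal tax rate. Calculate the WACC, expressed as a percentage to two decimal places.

Total capital V = 3318 + 330.9 + 2058 = 5706.9.
Equity: weight = 3318/5706.9 = 0.5814; cost = 8.1%.
Preferred: weight = 330.9/5706.9 = 0.0580; cost = 4.2%.
Mortgage bonds: weight = 2058/5706.9 = 0.3606; after-tax cost = 6.49% × (1 − 34%) = 4.2834%.
WACC = 0.5814 × 8.1000% + 0.0580 × 4.2000% + 0.3606 × 4.2834% = 6.4975%.

6.50%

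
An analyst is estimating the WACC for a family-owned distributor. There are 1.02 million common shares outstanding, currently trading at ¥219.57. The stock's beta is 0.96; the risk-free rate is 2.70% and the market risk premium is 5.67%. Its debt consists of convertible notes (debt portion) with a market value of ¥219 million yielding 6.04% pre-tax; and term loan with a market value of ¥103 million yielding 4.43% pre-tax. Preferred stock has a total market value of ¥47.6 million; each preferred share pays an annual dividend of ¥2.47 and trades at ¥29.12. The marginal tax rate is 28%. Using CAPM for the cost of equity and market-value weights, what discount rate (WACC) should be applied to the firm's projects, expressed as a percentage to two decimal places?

5.91%

Cost of equity via CAPM: Re = 2.7% + 0.96 × 5.67% = 8.1432%.
Cost of preferred: Rp = 2.47 / 29.12 = 8.4821%.
Market value of equity E = 219.57 × 1.02m = 223.9614m.
Total capital V = 223.9614 + 47.6 + 219 + 103 = 593.5614.
Equity: weight = 223.9614/593.5614 = 0.3773; cost = 8.1432%.
Preferred: weight = 47.6/593.5614 = 0.0802; cost = 8.4821%.
Convertible notes (debt portion): weight = 219/593.5614 = 0.3690; after-tax cost = 6.04% × (1 − 28%) = 4.3488%.
Term loan: weight = 103/593.5614 = 0.1735; after-tax cost = 4.43% × (1 − 28%) = 3.1896%.
WACC = 0.3773 × 8.1432% + 0.0802 × 8.4821% + 0.3690 × 4.3488% + 0.1735 × 3.1896% = 5.9108%.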